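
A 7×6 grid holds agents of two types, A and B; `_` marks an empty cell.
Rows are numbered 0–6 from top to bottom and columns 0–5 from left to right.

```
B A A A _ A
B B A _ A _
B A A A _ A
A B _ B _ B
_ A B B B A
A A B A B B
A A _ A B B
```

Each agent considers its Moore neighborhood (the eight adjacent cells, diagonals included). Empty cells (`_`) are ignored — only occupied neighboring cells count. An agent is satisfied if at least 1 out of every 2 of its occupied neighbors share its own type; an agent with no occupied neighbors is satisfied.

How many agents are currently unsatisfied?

(0,0)B 2/3 ✓
(0,1)A 2/5 ✗
(0,2)A 3/4 ✓
(0,3)A 3/3 ✓
(0,5)A 1/1 ✓
(1,0)B 3/5 ✓
(1,1)B 3/8 ✗
(1,2)A 6/7 ✓
(1,4)A 4/4 ✓
(2,0)B 3/5 ✓
(2,1)A 3/7 ✗
(2,2)A 3/6 ✓
(2,3)A 3/4 ✓
(2,5)A 1/2 ✓
(3,0)A 2/4 ✓
(3,1)B 2/6 ✗
(3,3)B 3/5 ✓
(3,5)B 1/3 ✗
(4,1)A 3/6 ✓
(4,2)B 4/7 ✓
(4,3)B 5/6 ✓
(4,4)B 5/7 ✓
(4,5)A 0/4 ✗
(5,0)A 4/4 ✓
(5,1)A 4/6 ✓
(5,2)B 2/7 ✗
(5,3)A 1/7 ✗
(5,4)B 5/8 ✓
(5,5)B 4/5 ✓
(6,0)A 3/3 ✓
(6,1)A 3/4 ✓
(6,3)A 1/4 ✗
(6,4)B 3/5 ✓
(6,5)B 3/3 ✓
Unsatisfied: (0,1), (1,1), (2,1), (3,1), (3,5), (4,5), (5,2), (5,3), (6,3) — 9 in total.

9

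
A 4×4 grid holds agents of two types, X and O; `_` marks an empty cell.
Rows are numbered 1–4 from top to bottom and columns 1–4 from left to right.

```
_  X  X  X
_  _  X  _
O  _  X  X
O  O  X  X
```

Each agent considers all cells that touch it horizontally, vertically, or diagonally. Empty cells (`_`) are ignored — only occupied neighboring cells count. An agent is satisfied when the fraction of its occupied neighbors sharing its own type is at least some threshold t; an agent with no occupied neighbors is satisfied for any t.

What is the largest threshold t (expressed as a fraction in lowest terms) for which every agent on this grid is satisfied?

1/2

Row 1: (1,2)X 2/2 · (1,3)X 3/3 · (1,4)X 2/2
Row 2: (2,3)X 5/5
Row 3: (3,1)O 2/2 · (3,3)X 4/5 · (3,4)X 4/4
Row 4: (4,1)O 2/2 · (4,2)O 2/4 · (4,3)X 3/4 · (4,4)X 3/3
The smallest same-type fraction is 2/4 at (4,2), which reduces to 1/2. Any threshold above that leaves this agent unsatisfied.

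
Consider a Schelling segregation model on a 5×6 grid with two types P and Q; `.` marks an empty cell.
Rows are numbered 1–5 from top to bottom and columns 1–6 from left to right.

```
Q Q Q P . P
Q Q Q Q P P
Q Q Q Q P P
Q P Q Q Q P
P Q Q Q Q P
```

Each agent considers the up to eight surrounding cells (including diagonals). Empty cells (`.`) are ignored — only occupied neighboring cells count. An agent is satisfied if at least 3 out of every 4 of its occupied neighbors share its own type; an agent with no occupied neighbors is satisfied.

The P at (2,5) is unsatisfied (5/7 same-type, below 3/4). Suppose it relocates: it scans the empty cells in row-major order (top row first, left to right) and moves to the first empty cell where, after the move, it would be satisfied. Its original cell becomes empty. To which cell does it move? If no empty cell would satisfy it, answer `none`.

Vacating (2,5). Empty cells in order:
  (1,5): 3/4 same-type → satisfied — stop here.

(1,5)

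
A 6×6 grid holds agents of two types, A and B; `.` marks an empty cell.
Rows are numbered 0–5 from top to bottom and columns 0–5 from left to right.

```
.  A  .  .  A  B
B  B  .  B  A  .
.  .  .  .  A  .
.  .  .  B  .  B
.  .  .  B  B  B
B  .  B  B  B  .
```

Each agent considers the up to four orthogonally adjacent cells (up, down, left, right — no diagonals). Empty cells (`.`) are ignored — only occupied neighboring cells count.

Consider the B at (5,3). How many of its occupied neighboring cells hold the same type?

3

Occupied neighbors of (5,3): (4,3)=B, (5,2)=B, (5,4)=B.
Same type (B): 3 of 3.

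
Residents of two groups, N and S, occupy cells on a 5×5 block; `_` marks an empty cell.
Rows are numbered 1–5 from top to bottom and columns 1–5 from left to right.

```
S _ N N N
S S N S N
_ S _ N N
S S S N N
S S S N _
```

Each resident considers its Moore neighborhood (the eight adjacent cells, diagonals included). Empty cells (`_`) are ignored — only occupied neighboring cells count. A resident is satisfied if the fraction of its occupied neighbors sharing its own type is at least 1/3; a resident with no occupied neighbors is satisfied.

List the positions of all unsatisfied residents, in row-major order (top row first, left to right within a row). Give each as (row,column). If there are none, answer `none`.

Row 1: (1,1)S 2/2 satisfied · (1,3)N 2/4 satisfied · (1,4)N 4/5 satisfied · (1,5)N 2/3 satisfied
Row 2: (2,1)S 3/3 satisfied · (2,2)S 3/5 satisfied · (2,3)N 3/6 satisfied · (2,4)S 0/7 not · (2,5)N 4/5 satisfied
Row 3: (3,2)S 5/6 satisfied · (3,4)N 5/7 satisfied · (3,5)N 4/5 satisfied
Row 4: (4,1)S 4/4 satisfied · (4,2)S 6/6 satisfied · (4,3)S 4/7 satisfied · (4,4)N 4/6 satisfied · (4,5)N 4/4 satisfied
Row 5: (5,1)S 3/3 satisfied · (5,2)S 5/5 satisfied · (5,3)S 3/5 satisfied · (5,4)N 2/4 satisfied

(2,4)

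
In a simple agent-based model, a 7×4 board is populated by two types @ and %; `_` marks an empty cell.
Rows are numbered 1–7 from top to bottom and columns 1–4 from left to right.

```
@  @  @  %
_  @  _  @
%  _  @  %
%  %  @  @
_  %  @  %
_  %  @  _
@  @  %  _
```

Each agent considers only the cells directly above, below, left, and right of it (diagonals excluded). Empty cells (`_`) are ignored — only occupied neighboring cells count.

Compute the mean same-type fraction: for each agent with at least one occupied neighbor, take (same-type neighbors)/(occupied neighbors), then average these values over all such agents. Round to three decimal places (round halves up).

(1,1)@ 1/1
(1,2)@ 3/3
(1,3)@ 1/2
(1,4)% 0/2
(2,2)@ 1/1
(2,4)@ 0/2
(3,1)% 1/1
(3,3)@ 1/2
(3,4)% 0/3
(4,1)% 2/2
(4,2)% 2/3
(4,3)@ 3/4
(4,4)@ 1/3
(5,2)% 2/3
(5,3)@ 2/4
(5,4)% 0/2
(6,2)% 1/3
(6,3)@ 1/3
(7,1)@ 1/1
(7,2)@ 1/3
(7,3)% 0/2
Sum over 21 agents: 1/1 + 3/3 + 1/2 + 0/2 + 1/1 + 0/2 + 1/1 + 1/2 + 0/3 + 2/2 + 2/3 + 3/4 + 1/3 + 2/3 + 2/4 + 0/2 + 1/3 + 1/3 + 1/1 + 1/3 + 0/2 = 131/12; mean = 131/12 ÷ 21 = 131/252 = 0.519841… → 0.520.

0.520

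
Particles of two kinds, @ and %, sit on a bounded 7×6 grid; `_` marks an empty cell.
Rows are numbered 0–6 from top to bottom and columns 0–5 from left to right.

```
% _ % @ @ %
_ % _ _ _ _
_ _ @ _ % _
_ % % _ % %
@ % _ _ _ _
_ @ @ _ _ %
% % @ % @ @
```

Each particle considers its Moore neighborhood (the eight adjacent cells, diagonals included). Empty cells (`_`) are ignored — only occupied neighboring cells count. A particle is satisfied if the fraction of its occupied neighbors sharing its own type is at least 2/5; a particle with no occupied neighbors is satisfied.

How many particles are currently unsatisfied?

7

(0,0)% 1/1 ✓
(0,2)% 1/2 ✓
(0,3)@ 1/2 ✓
(0,4)@ 1/2 ✓
(0,5)% 0/1 ✗
(1,1)% 2/3 ✓
(2,2)@ 0/3 ✗
(2,4)% 2/2 ✓
(3,1)% 2/4 ✓
(3,2)% 2/3 ✓
(3,4)% 2/2 ✓
(3,5)% 2/2 ✓
(4,0)@ 1/3 ✗
(4,1)% 2/5 ✓
(5,1)@ 3/6 ✓
(5,2)@ 2/5 ✓
(5,5)% 0/2 ✗
(6,0)% 1/2 ✓
(6,1)% 1/4 ✗
(6,2)@ 2/4 ✓
(6,3)% 0/3 ✗
(6,4)@ 1/3 ✗
(6,5)@ 1/2 ✓
Unsatisfied: (0,5), (2,2), (4,0), (5,5), (6,1), (6,3), (6,4) — 7 in total.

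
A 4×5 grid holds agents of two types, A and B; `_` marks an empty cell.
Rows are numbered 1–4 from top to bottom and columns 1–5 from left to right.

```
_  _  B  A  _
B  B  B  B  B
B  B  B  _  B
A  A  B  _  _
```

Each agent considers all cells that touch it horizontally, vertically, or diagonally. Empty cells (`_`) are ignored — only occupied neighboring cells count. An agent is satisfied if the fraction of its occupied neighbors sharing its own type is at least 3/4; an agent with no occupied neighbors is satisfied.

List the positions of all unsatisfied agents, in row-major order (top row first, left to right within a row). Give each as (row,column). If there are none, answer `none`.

Row 1: (1,3)B 3/4 satisfied · (1,4)A 0/4 not
Row 2: (2,1)B 3/3 satisfied · (2,2)B 6/6 satisfied · (2,3)B 5/6 satisfied · (2,4)B 5/6 satisfied · (2,5)B 2/3 not
Row 3: (3,1)B 3/5 not · (3,2)B 6/8 satisfied · (3,3)B 5/6 satisfied · (3,5)B 2/2 satisfied
Row 4: (4,1)A 1/3 not · (4,2)A 1/5 not · (4,3)B 2/3 not

(1,4), (2,5), (3,1), (4,1), (4,2), (4,3)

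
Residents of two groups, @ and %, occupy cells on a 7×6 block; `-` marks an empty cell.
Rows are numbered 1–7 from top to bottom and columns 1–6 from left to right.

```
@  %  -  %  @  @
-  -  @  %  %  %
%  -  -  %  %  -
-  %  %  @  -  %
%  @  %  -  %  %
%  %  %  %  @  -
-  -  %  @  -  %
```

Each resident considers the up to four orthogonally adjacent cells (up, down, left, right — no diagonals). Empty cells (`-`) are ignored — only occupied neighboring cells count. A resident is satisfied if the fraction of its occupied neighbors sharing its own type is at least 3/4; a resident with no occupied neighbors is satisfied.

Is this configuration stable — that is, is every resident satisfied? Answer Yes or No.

(1,1)@ 0/1 not
(1,2)% 0/1 not
(1,4)% 1/2 not
(1,5)@ 1/3 not
(1,6)@ 1/2 not
(2,3)@ 0/1 not
(2,4)% 3/4 satisfied
(2,5)% 3/4 satisfied
(2,6)% 1/2 not
(3,1)% 0/0 satisfied
(3,4)% 2/3 not
(3,5)% 2/2 satisfied
(4,2)% 1/2 not
(4,3)% 2/3 not
(4,4)@ 0/2 not
(4,6)% 1/1 satisfied
(5,1)% 1/2 not
(5,2)@ 0/4 not
(5,3)% 2/3 not
(5,5)% 1/2 not
(5,6)% 2/2 satisfied
(6,1)% 2/2 satisfied
(6,2)% 2/3 not
(6,3)% 4/4 satisfied
(6,4)% 1/3 not
(6,5)@ 0/2 not
(7,3)% 1/2 not
(7,4)@ 0/2 not
(7,6)% 0/0 satisfied
For instance (1,1) has only 0/1 same-type neighbors, below 3/4.

No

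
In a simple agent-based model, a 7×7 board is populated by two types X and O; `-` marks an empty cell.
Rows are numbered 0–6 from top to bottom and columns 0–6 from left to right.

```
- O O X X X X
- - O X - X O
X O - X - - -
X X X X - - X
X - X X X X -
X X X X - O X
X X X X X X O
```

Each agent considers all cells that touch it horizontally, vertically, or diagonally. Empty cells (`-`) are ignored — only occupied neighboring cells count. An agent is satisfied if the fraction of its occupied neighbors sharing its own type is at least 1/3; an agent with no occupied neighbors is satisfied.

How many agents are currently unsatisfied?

3

Row 0: (0,1)O 2/2 ok · (0,2)O 2/4 ok · (0,3)X 2/4 ok · (0,4)X 4/4 ok · (0,5)X 3/4 ok · (0,6)X 2/3 ok
Row 1: (1,2)O 3/6 ok · (1,3)X 3/5 ok · (1,5)X 3/4 ok · (1,6)O 0/3 unhappy
Row 2: (2,0)X 2/3 ok · (2,1)O 1/5 unhappy · (2,3)X 3/4 ok
Row 3: (3,0)X 3/4 ok · (3,1)X 5/6 ok · (3,2)X 5/6 ok · (3,3)X 5/5 ok · (3,6)X 1/1 ok
Row 4: (4,0)X 4/4 ok · (4,2)X 7/7 ok · (4,3)X 6/6 ok · (4,4)X 4/5 ok · (4,5)X 3/4 ok
Row 5: (5,0)X 4/4 ok · (5,1)X 7/7 ok · (5,2)X 7/7 ok · (5,3)X 7/7 ok · (5,5)O 1/6 unhappy · (5,6)X 2/4 ok
Row 6: (6,0)X 3/3 ok · (6,1)X 5/5 ok · (6,2)X 5/5 ok · (6,3)X 4/4 ok · (6,4)X 3/4 ok · (6,5)X 2/4 ok · (6,6)O 1/3 ok
Unsatisfied: (1,6), (2,1), (5,5) — 3 in total.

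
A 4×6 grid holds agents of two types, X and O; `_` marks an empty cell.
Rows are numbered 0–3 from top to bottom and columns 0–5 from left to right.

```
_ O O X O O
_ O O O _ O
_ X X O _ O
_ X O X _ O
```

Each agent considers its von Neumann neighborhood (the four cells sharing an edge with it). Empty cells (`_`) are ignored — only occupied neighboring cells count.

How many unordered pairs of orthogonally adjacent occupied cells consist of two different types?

10

Scan each occupied cell's neighbors to the right and below so each pair is counted once.
From row 0: 3 unlike of 8 pairs (running 3/8).
From row 1: 2 unlike of 6 pairs (running 5/14).
From row 2: 3 unlike of 6 pairs (running 8/20).
From row 3: 2 unlike of 2 pairs (running 10/22).
Total adjacent occupied pairs: 22; unlike-type pairs: 10.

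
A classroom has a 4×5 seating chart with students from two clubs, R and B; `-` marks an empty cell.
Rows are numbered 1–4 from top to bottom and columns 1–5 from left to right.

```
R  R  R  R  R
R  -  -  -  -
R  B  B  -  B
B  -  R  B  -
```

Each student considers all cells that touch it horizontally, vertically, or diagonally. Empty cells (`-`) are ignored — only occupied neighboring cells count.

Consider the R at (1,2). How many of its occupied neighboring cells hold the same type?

Occupied neighbors of (1,2): (1,1)=R, (1,3)=R, (2,1)=R.
Same type (R): 3 of 3.

3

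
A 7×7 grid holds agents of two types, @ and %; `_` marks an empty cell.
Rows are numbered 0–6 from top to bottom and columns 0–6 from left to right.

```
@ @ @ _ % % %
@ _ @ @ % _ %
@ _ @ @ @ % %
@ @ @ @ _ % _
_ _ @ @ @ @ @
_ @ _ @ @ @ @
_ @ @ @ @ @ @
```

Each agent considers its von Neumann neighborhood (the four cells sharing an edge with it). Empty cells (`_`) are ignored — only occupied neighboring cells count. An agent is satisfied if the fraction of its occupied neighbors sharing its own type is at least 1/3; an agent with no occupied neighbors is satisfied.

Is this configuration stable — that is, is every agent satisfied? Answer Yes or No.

(0,0)@ 2/2 ✓
(0,1)@ 2/2 ✓
(0,2)@ 2/2 ✓
(0,4)% 2/2 ✓
(0,5)% 2/2 ✓
(0,6)% 2/2 ✓
(1,0)@ 2/2 ✓
(1,2)@ 3/3 ✓
(1,3)@ 2/3 ✓
(1,4)% 1/3 ✓
(1,6)% 2/2 ✓
(2,0)@ 2/2 ✓
(2,2)@ 3/3 ✓
(2,3)@ 4/4 ✓
(2,4)@ 1/3 ✓
(2,5)% 2/3 ✓
(2,6)% 2/2 ✓
(3,0)@ 2/2 ✓
(3,1)@ 2/2 ✓
(3,2)@ 4/4 ✓
(3,3)@ 3/3 ✓
(3,5)% 1/2 ✓
(4,2)@ 2/2 ✓
(4,3)@ 4/4 ✓
(4,4)@ 3/3 ✓
(4,5)@ 3/4 ✓
(4,6)@ 2/2 ✓
(5,1)@ 1/1 ✓
(5,3)@ 3/3 ✓
(5,4)@ 4/4 ✓
(5,5)@ 4/4 ✓
(5,6)@ 3/3 ✓
(6,1)@ 2/2 ✓
(6,2)@ 2/2 ✓
(6,3)@ 3/3 ✓
(6,4)@ 3/3 ✓
(6,5)@ 3/3 ✓
(6,6)@ 2/2 ✓
All meet the threshold, so the configuration is stable.

Yes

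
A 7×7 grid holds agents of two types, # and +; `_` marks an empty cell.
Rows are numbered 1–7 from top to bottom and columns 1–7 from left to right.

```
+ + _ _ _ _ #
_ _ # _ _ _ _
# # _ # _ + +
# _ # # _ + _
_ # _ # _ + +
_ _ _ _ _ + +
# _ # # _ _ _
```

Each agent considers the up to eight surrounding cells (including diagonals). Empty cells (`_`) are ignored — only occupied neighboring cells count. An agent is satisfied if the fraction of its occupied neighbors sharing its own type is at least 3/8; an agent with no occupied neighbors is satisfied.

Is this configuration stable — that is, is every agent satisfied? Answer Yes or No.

Row 1: (1,1)+ 1/1 ✓ · (1,2)+ 1/2 ✓ · (1,7)# 0/0 ✓
Row 2: (2,3)# 2/3 ✓
Row 3: (3,1)# 2/2 ✓ · (3,2)# 4/4 ✓ · (3,4)# 3/3 ✓ · (3,6)+ 2/2 ✓ · (3,7)+ 2/2 ✓
Row 4: (4,1)# 3/3 ✓ · (4,3)# 5/5 ✓ · (4,4)# 3/3 ✓ · (4,6)+ 4/4 ✓
Row 5: (5,2)# 2/2 ✓ · (5,4)# 2/2 ✓ · (5,6)+ 4/4 ✓ · (5,7)+ 4/4 ✓
Row 6: (6,6)+ 3/3 ✓ · (6,7)+ 3/3 ✓
Row 7: (7,1)# 0/0 ✓ · (7,3)# 1/1 ✓ · (7,4)# 1/1 ✓
All meet the threshold, so the configuration is stable.

Yes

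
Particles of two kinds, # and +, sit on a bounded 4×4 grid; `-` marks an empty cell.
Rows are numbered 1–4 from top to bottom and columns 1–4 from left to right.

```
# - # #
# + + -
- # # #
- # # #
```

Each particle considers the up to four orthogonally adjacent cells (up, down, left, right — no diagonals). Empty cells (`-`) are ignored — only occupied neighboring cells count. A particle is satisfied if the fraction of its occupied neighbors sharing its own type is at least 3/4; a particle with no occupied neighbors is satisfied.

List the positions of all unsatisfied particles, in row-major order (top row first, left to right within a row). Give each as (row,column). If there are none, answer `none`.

Row 1: (1,1)# 1/1 satisfied · (1,3)# 1/2 not · (1,4)# 1/1 satisfied
Row 2: (2,1)# 1/2 not · (2,2)+ 1/3 not · (2,3)+ 1/3 not
Row 3: (3,2)# 2/3 not · (3,3)# 3/4 satisfied · (3,4)# 2/2 satisfied
Row 4: (4,2)# 2/2 satisfied · (4,3)# 3/3 satisfied · (4,4)# 2/2 satisfied

(1,3), (2,1), (2,2), (2,3), (3,2)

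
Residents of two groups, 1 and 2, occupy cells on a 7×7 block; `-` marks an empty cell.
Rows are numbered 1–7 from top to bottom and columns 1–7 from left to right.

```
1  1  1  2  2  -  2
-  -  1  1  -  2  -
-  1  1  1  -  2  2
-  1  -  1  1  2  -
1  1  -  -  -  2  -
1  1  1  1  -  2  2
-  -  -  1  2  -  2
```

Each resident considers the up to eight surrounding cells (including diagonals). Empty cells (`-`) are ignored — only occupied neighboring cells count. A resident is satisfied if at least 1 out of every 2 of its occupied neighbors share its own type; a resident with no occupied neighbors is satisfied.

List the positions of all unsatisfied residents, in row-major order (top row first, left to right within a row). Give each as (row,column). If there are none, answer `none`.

(1,4), (4,5), (7,5)

(1,1)1 1/1 satisfied
(1,2)1 3/3 satisfied
(1,3)1 3/4 satisfied
(1,4)2 1/4 not
(1,5)2 2/3 satisfied
(1,7)2 1/1 satisfied
(2,3)1 6/7 satisfied
(2,4)1 4/6 satisfied
(2,6)2 4/4 satisfied
(3,2)1 3/3 satisfied
(3,3)1 6/6 satisfied
(3,4)1 5/5 satisfied
(3,6)2 3/4 satisfied
(3,7)2 3/3 satisfied
(4,2)1 4/4 satisfied
(4,4)1 3/3 satisfied
(4,5)1 2/5 not
(4,6)2 3/4 satisfied
(5,1)1 4/4 satisfied
(5,2)1 5/5 satisfied
(5,6)2 3/4 satisfied
(6,1)1 3/3 satisfied
(6,2)1 4/4 satisfied
(6,3)1 4/4 satisfied
(6,4)1 2/3 satisfied
(6,6)2 4/4 satisfied
(6,7)2 3/3 satisfied
(7,4)1 2/3 satisfied
(7,5)2 1/3 not
(7,7)2 2/2 satisfied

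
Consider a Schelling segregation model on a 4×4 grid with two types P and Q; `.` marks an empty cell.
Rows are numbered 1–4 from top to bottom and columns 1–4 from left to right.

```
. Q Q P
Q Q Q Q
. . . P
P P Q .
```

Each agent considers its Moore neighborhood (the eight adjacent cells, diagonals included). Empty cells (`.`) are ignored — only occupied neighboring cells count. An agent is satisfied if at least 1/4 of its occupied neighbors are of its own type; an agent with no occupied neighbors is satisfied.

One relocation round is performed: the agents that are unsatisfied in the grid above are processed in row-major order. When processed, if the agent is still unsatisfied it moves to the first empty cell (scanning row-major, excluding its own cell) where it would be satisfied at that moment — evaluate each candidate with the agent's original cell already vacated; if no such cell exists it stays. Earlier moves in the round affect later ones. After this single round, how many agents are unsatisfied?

0

Initially unsatisfied (in order): (1,4), (3,4), (4,3).
  (1,4) → (3,1).
  (3,4) → (3,2).
  (4,3) → (1,1).
Resulting grid:
Q Q Q .
Q Q Q Q
P P . .
P P . .
All satisfied now.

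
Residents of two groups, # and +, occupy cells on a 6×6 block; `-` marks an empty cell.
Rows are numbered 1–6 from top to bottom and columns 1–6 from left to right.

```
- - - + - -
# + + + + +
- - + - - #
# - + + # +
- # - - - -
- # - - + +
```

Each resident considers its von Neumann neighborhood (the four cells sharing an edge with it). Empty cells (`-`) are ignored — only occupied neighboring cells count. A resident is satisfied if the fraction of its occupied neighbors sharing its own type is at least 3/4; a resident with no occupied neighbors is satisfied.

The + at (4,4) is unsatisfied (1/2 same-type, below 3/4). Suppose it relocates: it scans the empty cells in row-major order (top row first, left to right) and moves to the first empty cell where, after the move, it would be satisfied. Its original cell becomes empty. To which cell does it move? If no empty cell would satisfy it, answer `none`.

(1,2)

Vacating (4,4). Empty cells in order:
  (1,1): 0/1 same-type → still unsatisfied.
  (1,2): 1/1 same-type → satisfied — stop here.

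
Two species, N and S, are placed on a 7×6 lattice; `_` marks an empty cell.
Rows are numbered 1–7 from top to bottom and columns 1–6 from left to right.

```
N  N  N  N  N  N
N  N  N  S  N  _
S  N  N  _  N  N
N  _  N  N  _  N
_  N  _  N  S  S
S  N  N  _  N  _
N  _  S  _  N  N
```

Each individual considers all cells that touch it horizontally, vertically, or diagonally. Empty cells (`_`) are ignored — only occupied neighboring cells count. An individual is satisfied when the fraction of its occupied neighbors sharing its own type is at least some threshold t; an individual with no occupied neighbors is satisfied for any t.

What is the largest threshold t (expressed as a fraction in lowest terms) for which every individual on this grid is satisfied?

0/1

(1,1)N 3/3
(1,2)N 5/5
(1,3)N 4/5
(1,4)N 4/5
(1,5)N 3/4
(1,6)N 2/2
(2,1)N 4/5
(2,2)N 7/8
(2,3)N 6/7
(2,4)S 0/7
(2,5)N 5/6
(3,1)S 0/4
(3,2)N 6/7
(3,3)N 5/6
(3,5)N 4/5
(3,6)N 3/3
(4,1)N 2/3
(4,3)N 5/5
(4,4)N 4/5
(4,6)N 2/4
(5,2)N 4/5
(5,4)N 4/5
(5,5)S 1/5
(5,6)S 1/3
(6,1)S 0/3
(6,2)N 3/5
(6,3)N 3/4
(6,5)N 3/5
(7,1)N 1/2
(7,3)S 0/2
(7,5)N 2/2
(7,6)N 2/2
The smallest same-type fraction is 0/7 at (2,4), which reduces to 0/1. Any threshold above that leaves this individual unsatisfied.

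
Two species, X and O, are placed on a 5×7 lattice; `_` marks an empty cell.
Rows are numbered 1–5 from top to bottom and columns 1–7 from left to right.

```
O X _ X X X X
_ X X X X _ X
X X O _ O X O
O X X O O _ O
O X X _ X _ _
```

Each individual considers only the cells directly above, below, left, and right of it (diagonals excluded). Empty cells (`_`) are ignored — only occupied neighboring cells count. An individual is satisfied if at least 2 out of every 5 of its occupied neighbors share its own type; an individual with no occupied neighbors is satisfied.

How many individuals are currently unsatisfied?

7

Row 1: (1,1)O 0/1 unhappy · (1,2)X 1/2 ok · (1,4)X 2/2 ok · (1,5)X 3/3 ok · (1,6)X 2/2 ok · (1,7)X 2/2 ok
Row 2: (2,2)X 3/3 ok · (2,3)X 2/3 ok · (2,4)X 3/3 ok · (2,5)X 2/3 ok · (2,7)X 1/2 ok
Row 3: (3,1)X 1/2 ok · (3,2)X 3/4 ok · (3,3)O 0/3 unhappy · (3,5)O 1/3 unhappy · (3,6)X 0/2 unhappy · (3,7)O 1/3 unhappy
Row 4: (4,1)O 1/3 unhappy · (4,2)X 3/4 ok · (4,3)X 2/4 ok · (4,4)O 1/2 ok · (4,5)O 2/3 ok · (4,7)O 1/1 ok
Row 5: (5,1)O 1/2 ok · (5,2)X 2/3 ok · (5,3)X 2/2 ok · (5,5)X 0/1 unhappy
Unsatisfied: (1,1), (3,3), (3,5), (3,6), (3,7), (4,1), (5,5) — 7 in total.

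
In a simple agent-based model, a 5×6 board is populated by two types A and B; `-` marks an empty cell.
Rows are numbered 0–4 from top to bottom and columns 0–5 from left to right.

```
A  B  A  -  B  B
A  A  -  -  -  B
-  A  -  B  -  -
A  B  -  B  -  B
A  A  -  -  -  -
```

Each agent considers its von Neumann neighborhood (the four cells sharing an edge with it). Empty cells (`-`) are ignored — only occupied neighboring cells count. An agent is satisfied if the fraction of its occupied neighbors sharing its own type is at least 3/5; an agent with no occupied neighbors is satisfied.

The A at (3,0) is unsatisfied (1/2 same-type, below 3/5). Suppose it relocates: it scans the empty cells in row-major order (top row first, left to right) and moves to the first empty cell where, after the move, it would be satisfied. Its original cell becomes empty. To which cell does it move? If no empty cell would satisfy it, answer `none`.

Vacating (3,0). Empty cells in order:
  (0,3): 1/2 same-type → still unsatisfied.
  (1,2): 2/2 same-type → satisfied — stop here.

(1,2)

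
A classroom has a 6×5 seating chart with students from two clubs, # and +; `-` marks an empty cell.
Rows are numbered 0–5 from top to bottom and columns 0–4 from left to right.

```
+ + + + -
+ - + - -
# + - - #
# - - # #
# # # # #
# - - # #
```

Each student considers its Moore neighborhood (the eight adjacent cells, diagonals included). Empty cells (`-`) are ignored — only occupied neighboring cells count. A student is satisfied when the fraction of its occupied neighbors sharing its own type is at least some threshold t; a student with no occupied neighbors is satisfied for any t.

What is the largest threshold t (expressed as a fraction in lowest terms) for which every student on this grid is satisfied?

1/3

Row 0: (0,0)+ 2/2 · (0,1)+ 4/4 · (0,2)+ 3/3 · (0,3)+ 2/2
Row 1: (1,0)+ 3/4 · (1,2)+ 4/4
Row 2: (2,0)# 1/3 · (2,1)+ 2/4 · (2,4)# 2/2
Row 3: (3,0)# 3/4 · (3,3)# 5/5 · (3,4)# 4/4
Row 4: (4,0)# 3/3 · (4,1)# 4/4 · (4,2)# 4/4 · (4,3)# 6/6 · (4,4)# 5/5
Row 5: (5,0)# 2/2 · (5,3)# 4/4 · (5,4)# 3/3
The smallest same-type fraction is 1/3 at (2,0), which reduces to 1/3. Any threshold above that leaves this student unsatisfied.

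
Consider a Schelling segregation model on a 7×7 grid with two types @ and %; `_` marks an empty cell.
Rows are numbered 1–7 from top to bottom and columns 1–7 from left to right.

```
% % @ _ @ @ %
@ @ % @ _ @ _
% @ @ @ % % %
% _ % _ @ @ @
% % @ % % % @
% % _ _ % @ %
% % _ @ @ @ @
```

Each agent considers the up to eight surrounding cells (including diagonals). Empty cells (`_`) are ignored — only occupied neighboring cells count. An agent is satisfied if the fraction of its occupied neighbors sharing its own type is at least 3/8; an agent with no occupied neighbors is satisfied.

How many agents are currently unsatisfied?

Row 1: (1,1)% 1/3 unhappy · (1,2)% 2/5 ok · (1,3)@ 2/4 ok · (1,5)@ 3/3 ok · (1,6)@ 2/3 ok · (1,7)% 0/2 unhappy
Row 2: (2,1)@ 2/5 ok · (2,2)@ 4/8 ok · (2,3)% 1/7 unhappy · (2,4)@ 4/6 ok · (2,6)@ 2/6 unhappy
Row 3: (3,1)% 1/4 unhappy · (3,2)@ 3/7 ok · (3,3)@ 4/6 ok · (3,4)@ 3/6 ok · (3,5)% 1/6 unhappy · (3,6)% 2/6 unhappy · (3,7)% 1/4 unhappy
Row 4: (4,1)% 3/4 ok · (4,3)% 2/6 unhappy · (4,5)@ 2/7 unhappy · (4,6)@ 3/8 ok · (4,7)@ 2/5 ok
Row 5: (5,1)% 4/4 ok · (5,2)% 5/6 ok · (5,3)@ 0/4 unhappy · (5,4)% 3/5 ok · (5,5)% 3/6 ok · (5,6)% 3/8 ok · (5,7)@ 3/5 ok
Row 6: (6,1)% 5/5 ok · (6,2)% 5/6 ok · (6,5)% 3/7 ok · (6,6)@ 4/8 ok · (6,7)% 1/5 unhappy
Row 7: (7,1)% 3/3 ok · (7,2)% 3/3 ok · (7,4)@ 1/2 ok · (7,5)@ 3/4 ok · (7,6)@ 3/5 ok · (7,7)@ 2/3 ok
Unsatisfied: (1,1), (1,7), (2,3), (2,6), (3,1), (3,5), (3,6), (3,7), (4,3), (4,5), (5,3), (6,7) — 12 in total.

12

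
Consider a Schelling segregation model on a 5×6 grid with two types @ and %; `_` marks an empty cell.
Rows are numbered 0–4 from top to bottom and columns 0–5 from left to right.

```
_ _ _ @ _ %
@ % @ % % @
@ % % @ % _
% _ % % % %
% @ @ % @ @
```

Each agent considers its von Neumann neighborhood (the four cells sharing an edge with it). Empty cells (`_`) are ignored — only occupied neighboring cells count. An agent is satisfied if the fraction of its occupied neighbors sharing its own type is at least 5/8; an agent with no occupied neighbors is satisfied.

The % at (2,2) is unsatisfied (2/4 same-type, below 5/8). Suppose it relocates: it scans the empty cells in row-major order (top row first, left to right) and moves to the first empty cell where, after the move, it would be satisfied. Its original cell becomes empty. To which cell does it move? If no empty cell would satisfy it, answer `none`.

(0,1)

Vacating (2,2). Empty cells in order:
  (0,0): 0/1 same-type → still unsatisfied.
  (0,1): 1/1 same-type → satisfied — stop here.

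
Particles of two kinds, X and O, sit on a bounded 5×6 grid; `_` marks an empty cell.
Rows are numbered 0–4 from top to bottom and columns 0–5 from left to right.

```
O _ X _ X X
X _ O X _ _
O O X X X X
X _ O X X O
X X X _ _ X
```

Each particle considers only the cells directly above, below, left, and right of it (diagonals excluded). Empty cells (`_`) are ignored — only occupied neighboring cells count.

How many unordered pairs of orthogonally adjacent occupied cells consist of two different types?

13

Scan each occupied cell's neighbors to the right and below so each pair is counted once.
Row 0: O(0,0)–X(1,0)≠ X(0,2)–O(1,2)≠ X(0,4)–X(0,5)=  → 2/3 unlike.
Row 1: X(1,0)–O(2,0)≠ O(1,2)–X(1,3)≠ O(1,2)–X(2,2)≠ X(1,3)–X(2,3)=  → 3/4 unlike.
Row 2: O(2,0)–O(2,1)= O(2,0)–X(3,0)≠ O(2,1)–X(2,2)≠ X(2,2)–X(2,3)= X(2,2)–O(3,2)≠ X(2,3)–X(2,4)= X(2,3)–X(3,3)= X(2,4)–X(2,5)= X(2,4)–X(3,4)= X(2,5)–O(3,5)≠  → 4/10 unlike.
Row 3: X(3,0)–X(4,0)= O(3,2)–X(3,3)≠ O(3,2)–X(4,2)≠ X(3,3)–X(3,4)= X(3,4)–O(3,5)≠ O(3,5)–X(4,5)≠  → 4/6 unlike.
Row 4: X(4,0)–X(4,1)= X(4,1)–X(4,2)=  → 0/2 unlike.
Total adjacent occupied pairs: 25; unlike-type pairs: 13.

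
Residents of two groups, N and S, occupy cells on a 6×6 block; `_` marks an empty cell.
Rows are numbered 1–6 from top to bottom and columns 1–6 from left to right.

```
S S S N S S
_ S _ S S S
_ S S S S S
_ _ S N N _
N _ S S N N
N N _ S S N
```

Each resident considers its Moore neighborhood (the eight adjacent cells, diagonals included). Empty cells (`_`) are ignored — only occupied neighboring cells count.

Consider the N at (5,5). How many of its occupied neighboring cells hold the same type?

Occupied neighbors of (5,5): (4,4)=N, (4,5)=N, (5,4)=S, (5,6)=N, (6,4)=S, (6,5)=S, (6,6)=N.
Same type (N): 4 of 7.

4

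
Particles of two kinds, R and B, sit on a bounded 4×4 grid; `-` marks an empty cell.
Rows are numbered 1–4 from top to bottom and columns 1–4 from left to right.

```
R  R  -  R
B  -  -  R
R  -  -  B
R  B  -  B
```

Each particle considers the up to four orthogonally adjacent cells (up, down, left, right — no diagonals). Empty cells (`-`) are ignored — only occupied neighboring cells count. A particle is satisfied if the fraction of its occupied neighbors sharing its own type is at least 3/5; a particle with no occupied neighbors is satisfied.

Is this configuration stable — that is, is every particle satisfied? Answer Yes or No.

(1,1)R 1/2 unhappy
(1,2)R 1/1 ok
(1,4)R 1/1 ok
(2,1)B 0/2 unhappy
(2,4)R 1/2 unhappy
(3,1)R 1/2 unhappy
(3,4)B 1/2 unhappy
(4,1)R 1/2 unhappy
(4,2)B 0/1 unhappy
(4,4)B 1/1 ok
For instance (1,1) has only 1/2 same-type neighbors, below 3/5.

No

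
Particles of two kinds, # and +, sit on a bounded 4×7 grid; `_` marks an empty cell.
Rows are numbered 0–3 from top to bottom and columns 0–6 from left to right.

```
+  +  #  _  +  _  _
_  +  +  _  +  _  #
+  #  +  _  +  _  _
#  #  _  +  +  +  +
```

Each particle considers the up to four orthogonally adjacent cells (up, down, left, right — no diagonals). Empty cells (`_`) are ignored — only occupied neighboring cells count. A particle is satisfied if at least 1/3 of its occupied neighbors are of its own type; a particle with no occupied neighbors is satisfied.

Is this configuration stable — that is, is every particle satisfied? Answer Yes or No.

No

(0,0)+ 1/1 satisfied
(0,1)+ 2/3 satisfied
(0,2)# 0/2 not
(0,4)+ 1/1 satisfied
(1,1)+ 2/3 satisfied
(1,2)+ 2/3 satisfied
(1,4)+ 2/2 satisfied
(1,6)# 0/0 satisfied
(2,0)+ 0/2 not
(2,1)# 1/4 not
(2,2)+ 1/2 satisfied
(2,4)+ 2/2 satisfied
(3,0)# 1/2 satisfied
(3,1)# 2/2 satisfied
(3,3)+ 1/1 satisfied
(3,4)+ 3/3 satisfied
(3,5)+ 2/2 satisfied
(3,6)+ 1/1 satisfied
For instance (0,2) has only 0/2 same-type neighbors, below 1/3.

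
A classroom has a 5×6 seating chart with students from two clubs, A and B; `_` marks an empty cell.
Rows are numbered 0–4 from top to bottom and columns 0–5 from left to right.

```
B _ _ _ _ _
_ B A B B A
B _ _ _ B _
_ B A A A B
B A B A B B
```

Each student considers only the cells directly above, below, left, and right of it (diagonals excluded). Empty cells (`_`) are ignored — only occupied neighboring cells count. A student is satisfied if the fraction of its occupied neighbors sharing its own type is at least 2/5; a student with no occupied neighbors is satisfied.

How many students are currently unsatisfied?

11

(0,0)B 0/0 ✓
(1,1)B 0/1 ✗
(1,2)A 0/2 ✗
(1,3)B 1/2 ✓
(1,4)B 2/3 ✓
(1,5)A 0/1 ✗
(2,0)B 0/0 ✓
(2,4)B 1/2 ✓
(3,1)B 0/2 ✗
(3,2)A 1/3 ✗
(3,3)A 3/3 ✓
(3,4)A 1/4 ✗
(3,5)B 1/2 ✓
(4,0)B 0/1 ✗
(4,1)A 0/3 ✗
(4,2)B 0/3 ✗
(4,3)A 1/3 ✗
(4,4)B 1/3 ✗
(4,5)B 2/2 ✓
Unsatisfied: (1,1), (1,2), (1,5), (3,1), (3,2), (3,4), (4,0), (4,1), (4,2), (4,3), (4,4) — 11 in total.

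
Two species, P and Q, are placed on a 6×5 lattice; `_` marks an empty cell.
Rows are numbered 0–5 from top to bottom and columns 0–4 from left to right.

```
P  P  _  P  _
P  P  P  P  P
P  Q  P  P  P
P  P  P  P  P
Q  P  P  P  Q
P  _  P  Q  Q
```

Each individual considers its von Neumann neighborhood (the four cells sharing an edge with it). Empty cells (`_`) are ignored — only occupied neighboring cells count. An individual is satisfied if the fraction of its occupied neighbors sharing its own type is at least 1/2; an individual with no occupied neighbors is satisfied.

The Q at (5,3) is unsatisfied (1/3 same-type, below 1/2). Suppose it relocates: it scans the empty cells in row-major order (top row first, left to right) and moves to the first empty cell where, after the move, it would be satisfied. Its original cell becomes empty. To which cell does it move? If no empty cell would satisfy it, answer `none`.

Vacating (5,3). Empty cells in order:
  (0,2): 0/3 same-type → still unsatisfied.
  (0,4): 0/2 same-type → still unsatisfied.
  (5,1): 0/3 same-type → still unsatisfied.

none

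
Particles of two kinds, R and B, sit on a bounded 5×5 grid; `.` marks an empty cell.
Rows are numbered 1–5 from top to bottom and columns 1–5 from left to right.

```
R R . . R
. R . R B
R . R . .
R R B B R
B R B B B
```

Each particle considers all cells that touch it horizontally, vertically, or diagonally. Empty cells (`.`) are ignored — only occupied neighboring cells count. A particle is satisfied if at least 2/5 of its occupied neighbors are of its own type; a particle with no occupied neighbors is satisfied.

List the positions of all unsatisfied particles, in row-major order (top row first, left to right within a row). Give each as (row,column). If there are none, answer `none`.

(2,5), (4,5), (5,1)

Row 1: (1,1)R 2/2 ok · (1,2)R 2/2 ok · (1,5)R 1/2 ok
Row 2: (2,2)R 4/4 ok · (2,4)R 2/3 ok · (2,5)B 0/2 unhappy
Row 3: (3,1)R 3/3 ok · (3,3)R 3/5 ok
Row 4: (4,1)R 3/4 ok · (4,2)R 4/7 ok · (4,3)B 3/6 ok · (4,4)B 4/6 ok · (4,5)R 0/3 unhappy
Row 5: (5,1)B 0/3 unhappy · (5,2)R 2/5 ok · (5,3)B 3/5 ok · (5,4)B 4/5 ok · (5,5)B 2/3 ok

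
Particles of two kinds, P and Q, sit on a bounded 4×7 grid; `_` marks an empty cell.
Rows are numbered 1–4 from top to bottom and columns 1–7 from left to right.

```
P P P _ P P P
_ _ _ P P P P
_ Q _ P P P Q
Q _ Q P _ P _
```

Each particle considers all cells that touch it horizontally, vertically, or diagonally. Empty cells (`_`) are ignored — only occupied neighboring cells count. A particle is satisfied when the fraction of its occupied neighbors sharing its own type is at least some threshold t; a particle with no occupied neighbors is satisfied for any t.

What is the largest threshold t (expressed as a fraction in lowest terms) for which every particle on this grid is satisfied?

(1,1)P 1/1
(1,2)P 2/2
(1,3)P 2/2
(1,5)P 4/4
(1,6)P 5/5
(1,7)P 3/3
(2,4)P 5/5
(2,5)P 7/7
(2,6)P 7/8
(2,7)P 4/5
(3,2)Q 2/2
(3,4)P 4/5
(3,5)P 7/7
(3,6)P 5/6
(3,7)Q 0/4
(4,1)Q 1/1
(4,3)Q 1/3
(4,4)P 2/3
(4,6)P 2/3
The smallest same-type fraction is 0/4 at (3,7), which reduces to 0/1. Any threshold above that leaves this particle unsatisfied.

0/1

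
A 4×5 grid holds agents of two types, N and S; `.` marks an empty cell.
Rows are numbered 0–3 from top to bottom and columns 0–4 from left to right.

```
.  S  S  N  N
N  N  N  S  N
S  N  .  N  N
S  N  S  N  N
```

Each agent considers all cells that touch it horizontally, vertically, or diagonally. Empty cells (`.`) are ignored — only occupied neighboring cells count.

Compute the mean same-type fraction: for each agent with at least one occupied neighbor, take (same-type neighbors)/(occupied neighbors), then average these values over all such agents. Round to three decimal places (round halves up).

(0,1)S 1/4
(0,2)S 2/5
(0,3)N 3/5
(0,4)N 2/3
(1,0)N 2/4
(1,1)N 3/6
(1,2)N 4/7
(1,3)S 1/7
(1,4)N 4/5
(2,0)S 1/5
(2,1)N 4/7
(2,3)N 5/7
(2,4)N 4/5
(3,0)S 1/3
(3,1)N 1/4
(3,2)S 0/4
(3,3)N 3/4
(3,4)N 3/3
Sum over 18 agents: 1/4 + 2/5 + 3/5 + 2/3 + 2/4 + 3/6 + 4/7 + 1/7 + 4/5 + 1/5 + 4/7 + 5/7 + 4/5 + 1/3 + 1/4 + 0/4 + 3/4 + 3/3 = 181/20; mean = 181/20 ÷ 18 = 181/360 = 0.502777… → 0.503.

0.503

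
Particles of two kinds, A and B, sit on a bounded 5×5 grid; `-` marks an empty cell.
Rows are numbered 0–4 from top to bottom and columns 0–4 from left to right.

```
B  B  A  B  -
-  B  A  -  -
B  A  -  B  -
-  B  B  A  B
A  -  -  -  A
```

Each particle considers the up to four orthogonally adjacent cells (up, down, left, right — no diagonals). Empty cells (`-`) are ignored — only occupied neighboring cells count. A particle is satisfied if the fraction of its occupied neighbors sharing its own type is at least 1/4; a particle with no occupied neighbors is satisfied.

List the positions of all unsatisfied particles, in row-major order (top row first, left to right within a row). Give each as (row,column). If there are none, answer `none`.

Row 0: (0,0)B 1/1 ✓ · (0,1)B 2/3 ✓ · (0,2)A 1/3 ✓ · (0,3)B 0/1 ✗
Row 1: (1,1)B 1/3 ✓ · (1,2)A 1/2 ✓
Row 2: (2,0)B 0/1 ✗ · (2,1)A 0/3 ✗ · (2,3)B 0/1 ✗
Row 3: (3,1)B 1/2 ✓ · (3,2)B 1/2 ✓ · (3,3)A 0/3 ✗ · (3,4)B 0/2 ✗
Row 4: (4,0)A 0/0 ✓ · (4,4)A 0/1 ✗

(0,3), (2,0), (2,1), (2,3), (3,3), (3,4), (4,4)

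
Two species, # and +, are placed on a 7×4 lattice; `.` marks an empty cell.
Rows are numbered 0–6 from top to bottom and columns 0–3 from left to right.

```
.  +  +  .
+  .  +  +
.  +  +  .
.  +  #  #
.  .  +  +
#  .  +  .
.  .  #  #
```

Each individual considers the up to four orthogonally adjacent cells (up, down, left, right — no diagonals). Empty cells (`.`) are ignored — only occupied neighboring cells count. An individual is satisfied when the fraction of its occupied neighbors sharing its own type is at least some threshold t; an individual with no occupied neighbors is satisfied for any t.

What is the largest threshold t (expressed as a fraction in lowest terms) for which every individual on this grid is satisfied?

1/4

(0,1)+ 1/1
(0,2)+ 2/2
(1,0)+ — no occupied neighbors
(1,2)+ 3/3
(1,3)+ 1/1
(2,1)+ 2/2
(2,2)+ 2/3
(3,1)+ 1/2
(3,2)# 1/4
(3,3)# 1/2
(4,2)+ 2/3
(4,3)+ 1/2
(5,0)# — no occupied neighbors
(5,2)+ 1/2
(6,2)# 1/2
(6,3)# 1/1
The smallest same-type fraction is 1/4 at (3,2), which reduces to 1/4. Any threshold above that leaves this individual unsatisfied.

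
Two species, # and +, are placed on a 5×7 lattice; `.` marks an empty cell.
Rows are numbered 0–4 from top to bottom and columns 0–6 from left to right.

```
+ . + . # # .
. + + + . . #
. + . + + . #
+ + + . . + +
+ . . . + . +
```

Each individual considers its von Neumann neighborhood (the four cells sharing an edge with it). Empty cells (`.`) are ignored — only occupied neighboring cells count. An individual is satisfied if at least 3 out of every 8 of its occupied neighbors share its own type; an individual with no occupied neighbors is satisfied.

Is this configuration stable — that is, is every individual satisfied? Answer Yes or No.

Yes

Row 0: (0,0)+ 0/0 satisfied · (0,2)+ 1/1 satisfied · (0,4)# 1/1 satisfied · (0,5)# 1/1 satisfied
Row 1: (1,1)+ 2/2 satisfied · (1,2)+ 3/3 satisfied · (1,3)+ 2/2 satisfied · (1,6)# 1/1 satisfied
Row 2: (2,1)+ 2/2 satisfied · (2,3)+ 2/2 satisfied · (2,4)+ 1/1 satisfied · (2,6)# 1/2 satisfied
Row 3: (3,0)+ 2/2 satisfied · (3,1)+ 3/3 satisfied · (3,2)+ 1/1 satisfied · (3,5)+ 1/1 satisfied · (3,6)+ 2/3 satisfied
Row 4: (4,0)+ 1/1 satisfied · (4,4)+ 0/0 satisfied · (4,6)+ 1/1 satisfied
All meet the threshold, so the configuration is stable.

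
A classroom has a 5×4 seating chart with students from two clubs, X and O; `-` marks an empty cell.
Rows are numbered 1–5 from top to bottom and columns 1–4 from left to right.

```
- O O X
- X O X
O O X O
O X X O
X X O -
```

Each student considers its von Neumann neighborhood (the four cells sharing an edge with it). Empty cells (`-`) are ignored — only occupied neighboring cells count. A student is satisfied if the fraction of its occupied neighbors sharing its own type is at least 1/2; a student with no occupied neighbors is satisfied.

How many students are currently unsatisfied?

(1,2)O 1/2 ✓
(1,3)O 2/3 ✓
(1,4)X 1/2 ✓
(2,2)X 0/3 ✗
(2,3)O 1/4 ✗
(2,4)X 1/3 ✗
(3,1)O 2/2 ✓
(3,2)O 1/4 ✗
(3,3)X 1/4 ✗
(3,4)O 1/3 ✗
(4,1)O 1/3 ✗
(4,2)X 2/4 ✓
(4,3)X 2/4 ✓
(4,4)O 1/2 ✓
(5,1)X 1/2 ✓
(5,2)X 2/3 ✓
(5,3)O 0/2 ✗
Unsatisfied: (2,2), (2,3), (2,4), (3,2), (3,3), (3,4), (4,1), (5,3) — 8 in total.

8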